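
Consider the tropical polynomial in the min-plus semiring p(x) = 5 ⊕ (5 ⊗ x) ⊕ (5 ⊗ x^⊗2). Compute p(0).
p(0) = 5

A tropical monomial a ⊗ x^⊗i evaluates to a + i · x. Evaluating each term at x = 0:
  Term 0 contributes 5 + 0 · 0 = 5
  Term 1 contributes 5 + 1 · 0 = 5
  Term 2 contributes 5 + 2 · 0 = 5
p(0) = ⊕ of these = min[5, 5, 5] = 5.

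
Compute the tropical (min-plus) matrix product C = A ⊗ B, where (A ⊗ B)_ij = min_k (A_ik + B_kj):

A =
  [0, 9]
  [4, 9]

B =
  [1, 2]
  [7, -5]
A ⊗ B =
  [1, 2]
  [5, 4]

Apply the min-plus product entry-by-entry:
  C[0][0] = min over k of (A[0][0] + B[0][0] = 0 + 1 = 1, A[0][1] + B[1][0] = 9 + 7 = 16) = 1 (attained at k = 0)
  C[0][1] = min over k of (A[0][0] + B[0][1] = 0 + 2 = 2, A[0][1] + B[1][1] = 9 + -5 = 4) = 2 (attained at k = 0)
  C[1][0] = min over k of (A[1][0] + B[0][0] = 4 + 1 = 5, A[1][1] + B[1][0] = 9 + 7 = 16) = 5 (attained at k = 0)
  C[1][1] = min over k of (A[1][0] + B[0][1] = 4 + 2 = 6, A[1][1] + B[1][1] = 9 + -5 = 4) = 4 (attained at k = 1)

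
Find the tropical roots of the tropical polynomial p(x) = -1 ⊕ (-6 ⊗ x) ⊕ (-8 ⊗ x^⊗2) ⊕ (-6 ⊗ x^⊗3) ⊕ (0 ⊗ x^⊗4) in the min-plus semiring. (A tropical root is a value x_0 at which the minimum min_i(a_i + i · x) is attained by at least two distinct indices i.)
Roots: {-6, -2, 2, 5}

Each tropical root is a break point of the lower envelope of the lines y = a_i + i · x (there are 5 lines, with slopes 0, 1, ..., 4). Only the lines that attain the minimum somewhere contribute to roots; other lines are dominated. Here the surviving (envelope) indices are i = 4, i = 3, i = 2, i = 1, i = 0.
Intersections between consecutive envelope lines give the roots: for adjacent envelope indices i < j the intersection is x = (a_i − a_j) / (j − i). Reading off the sorted break points: {-6, -2, 2, 5}.
Verification: at each break x_0, at least two indices attain the minimum of min_i(a_i + i · x_0).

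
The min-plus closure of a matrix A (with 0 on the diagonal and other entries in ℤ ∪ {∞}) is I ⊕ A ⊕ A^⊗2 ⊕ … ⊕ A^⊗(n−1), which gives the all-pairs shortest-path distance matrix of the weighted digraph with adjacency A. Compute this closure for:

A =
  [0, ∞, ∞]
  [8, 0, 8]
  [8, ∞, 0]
Closure =
  [0, ∞, ∞]
  [8, 0, 8]
  [8, ∞, 0]

This is the Floyd-Warshall all-pairs shortest-path computation. For each intermediate vertex k = 0, 1, …, 2, update dist[i][j] ← min(dist[i][j], dist[i][k] + dist[k][j]). The final matrix gives, for each (i, j), the minimum total weight of any directed path from i to j (possibly empty when i = j).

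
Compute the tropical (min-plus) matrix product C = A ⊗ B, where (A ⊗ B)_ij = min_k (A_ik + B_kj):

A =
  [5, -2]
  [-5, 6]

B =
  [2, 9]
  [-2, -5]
A ⊗ B =
  [-4, -7]
  [-3, 1]

Apply the min-plus product entry-by-entry:
  C[0][0] = min over k of (A[0][0] + B[0][0] = 5 + 2 = 7, A[0][1] + B[1][0] = -2 + -2 = -4) = -4 (attained at k = 1)
  C[0][1] = min over k of (A[0][0] + B[0][1] = 5 + 9 = 14, A[0][1] + B[1][1] = -2 + -5 = -7) = -7 (attained at k = 1)
  C[1][0] = min over k of (A[1][0] + B[0][0] = -5 + 2 = -3, A[1][1] + B[1][0] = 6 + -2 = 4) = -3 (attained at k = 0)
  C[1][1] = min over k of (A[1][0] + B[0][1] = -5 + 9 = 4, A[1][1] + B[1][1] = 6 + -5 = 1) = 1 (attained at k = 1)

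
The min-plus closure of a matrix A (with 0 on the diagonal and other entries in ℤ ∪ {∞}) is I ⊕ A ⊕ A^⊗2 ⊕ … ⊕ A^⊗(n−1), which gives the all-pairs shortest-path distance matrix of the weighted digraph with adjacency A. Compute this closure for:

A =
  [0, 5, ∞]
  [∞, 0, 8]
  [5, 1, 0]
Closure =
  [0, 5, 13]
  [13, 0, 8]
  [5, 1, 0]

This is the Floyd-Warshall all-pairs shortest-path computation. For each intermediate vertex k = 0, 1, …, 2, update dist[i][j] ← min(dist[i][j], dist[i][k] + dist[k][j]). The final matrix gives, for each (i, j), the minimum total weight of any directed path from i to j (possibly empty when i = j).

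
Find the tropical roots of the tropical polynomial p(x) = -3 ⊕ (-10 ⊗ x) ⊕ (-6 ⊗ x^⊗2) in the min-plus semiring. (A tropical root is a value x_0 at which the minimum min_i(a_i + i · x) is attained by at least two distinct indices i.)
Roots: {-4, 7}

Each tropical root is a break point of the lower envelope of the lines y = a_i + i · x (there are 3 lines, with slopes 0, 1, ..., 2). Only the lines that attain the minimum somewhere contribute to roots; other lines are dominated. Here the surviving (envelope) indices are i = 2, i = 1, i = 0.
Intersections between consecutive envelope lines give the roots: for adjacent envelope indices i < j the intersection is x = (a_i − a_j) / (j − i). Reading off the sorted break points: {-4, 7}.
Verification: at each break x_0, at least two indices attain the minimum of min_i(a_i + i · x_0).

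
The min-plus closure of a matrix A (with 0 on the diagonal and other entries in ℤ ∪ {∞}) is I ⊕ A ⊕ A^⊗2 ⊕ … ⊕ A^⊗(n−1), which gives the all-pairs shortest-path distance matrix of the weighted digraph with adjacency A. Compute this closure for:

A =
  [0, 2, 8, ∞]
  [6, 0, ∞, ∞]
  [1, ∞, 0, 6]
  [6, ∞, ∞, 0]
Closure =
  [0, 2, 8, 14]
  [6, 0, 14, 20]
  [1, 3, 0, 6]
  [6, 8, 14, 0]

This is the Floyd-Warshall all-pairs shortest-path computation. For each intermediate vertex k = 0, 1, …, 3, update dist[i][j] ← min(dist[i][j], dist[i][k] + dist[k][j]). The final matrix gives, for each (i, j), the minimum total weight of any directed path from i to j (possibly empty when i = j).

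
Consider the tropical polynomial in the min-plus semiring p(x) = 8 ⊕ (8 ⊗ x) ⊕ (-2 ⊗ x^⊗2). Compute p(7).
p(7) = 8

A tropical monomial a ⊗ x^⊗i evaluates to a + i · x. Evaluating each term at x = 7:
  Term 0 contributes 8 + 0 · 7 = 8
  Term 1 contributes 8 + 1 · 7 = 15
  Term 2 contributes -2 + 2 · 7 = 12
p(7) = ⊕ of these = min[8, 15, 12] = 8.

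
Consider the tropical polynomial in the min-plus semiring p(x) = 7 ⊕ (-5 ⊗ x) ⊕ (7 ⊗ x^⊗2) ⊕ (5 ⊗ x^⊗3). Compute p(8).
p(8) = 3

A tropical monomial a ⊗ x^⊗i evaluates to a + i · x. Evaluating each term at x = 8:
  Term 0 contributes 7 + 0 · 8 = 7
  Term 1 contributes -5 + 1 · 8 = 3
  Term 2 contributes 7 + 2 · 8 = 23
  Term 3 contributes 5 + 3 · 8 = 29
p(8) = ⊕ of these = min[7, 3, 23, 29] = 3.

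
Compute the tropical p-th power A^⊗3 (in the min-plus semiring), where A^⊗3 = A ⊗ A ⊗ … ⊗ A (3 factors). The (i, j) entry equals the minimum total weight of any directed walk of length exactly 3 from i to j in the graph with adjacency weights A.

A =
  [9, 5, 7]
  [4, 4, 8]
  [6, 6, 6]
A^⊗3 =
  [13, 13, 16]
  [12, 12, 15]
  [14, 14, 17]

Each entry (A^⊗3)_ij equals the minimum over all length-3 walks i = v_0 → v_1 → … → v_3 = j of Σ_t A[v_t][v_{t+1}]. For example, for (i, j) = (0, 2) we minimise over 9 possible intermediate vertex sequences; the minimum is 16, attained along the walk 0 → 1 → 0 → 2.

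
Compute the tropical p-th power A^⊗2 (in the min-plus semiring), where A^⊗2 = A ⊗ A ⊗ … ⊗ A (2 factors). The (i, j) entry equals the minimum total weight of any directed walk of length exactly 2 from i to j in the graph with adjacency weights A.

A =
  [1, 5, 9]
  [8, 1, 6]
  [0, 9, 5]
A^⊗2 =
  [2, 6, 10]
  [6, 2, 7]
  [1, 5, 9]

Each entry (A^⊗2)_ij equals the minimum over all length-2 walks i = v_0 → v_1 → … → v_2 = j of Σ_t A[v_t][v_{t+1}]. For example, for (i, j) = (0, 2) we minimise over 3 possible intermediate vertex sequences; the minimum is 10, attained along the walk 0 → 0 → 2.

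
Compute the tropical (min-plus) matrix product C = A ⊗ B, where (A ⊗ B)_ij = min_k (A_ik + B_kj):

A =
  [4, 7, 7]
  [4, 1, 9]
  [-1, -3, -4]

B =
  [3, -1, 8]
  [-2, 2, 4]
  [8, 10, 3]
A ⊗ B =
  [5, 3, 10]
  [-1, 3, 5]
  [-5, -2, -1]

Apply the min-plus product entry-by-entry:
  C[0][0] = min over k of (A[0][0] + B[0][0] = 4 + 3 = 7, A[0][1] + B[1][0] = 7 + -2 = 5, A[0][2] + B[2][0] = 7 + 8 = 15) = 5 (attained at k = 1)
  C[0][1] = min over k of (A[0][0] + B[0][1] = 4 + -1 = 3, A[0][1] + B[1][1] = 7 + 2 = 9, A[0][2] + B[2][1] = 7 + 10 = 17) = 3 (attained at k = 0)
  C[0][2] = min over k of (A[0][0] + B[0][2] = 4 + 8 = 12, A[0][1] + B[1][2] = 7 + 4 = 11, A[0][2] + B[2][2] = 7 + 3 = 10) = 10 (attained at k = 2)
  C[1][0] = min over k of (A[1][0] + B[0][0] = 4 + 3 = 7, A[1][1] + B[1][0] = 1 + -2 = -1, A[1][2] + B[2][0] = 9 + 8 = 17) = -1 (attained at k = 1)
  C[1][1] = min over k of (A[1][0] + B[0][1] = 4 + -1 = 3, A[1][1] + B[1][1] = 1 + 2 = 3, A[1][2] + B[2][1] = 9 + 10 = 19) = 3 (attained at k = 0)
  C[1][2] = min over k of (A[1][0] + B[0][2] = 4 + 8 = 12, A[1][1] + B[1][2] = 1 + 4 = 5, A[1][2] + B[2][2] = 9 + 3 = 12) = 5 (attained at k = 1)
  C[2][0] = min over k of (A[2][0] + B[0][0] = -1 + 3 = 2, A[2][1] + B[1][0] = -3 + -2 = -5, A[2][2] + B[2][0] = -4 + 8 = 4) = -5 (attained at k = 1)
  C[2][1] = min over k of (A[2][0] + B[0][1] = -1 + -1 = -2, A[2][1] + B[1][1] = -3 + 2 = -1, A[2][2] + B[2][1] = -4 + 10 = 6) = -2 (attained at k = 0)
  C[2][2] = min over k of (A[2][0] + B[0][2] = -1 + 8 = 7, A[2][1] + B[1][2] = -3 + 4 = 1, A[2][2] + B[2][2] = -4 + 3 = -1) = -1 (attained at k = 2)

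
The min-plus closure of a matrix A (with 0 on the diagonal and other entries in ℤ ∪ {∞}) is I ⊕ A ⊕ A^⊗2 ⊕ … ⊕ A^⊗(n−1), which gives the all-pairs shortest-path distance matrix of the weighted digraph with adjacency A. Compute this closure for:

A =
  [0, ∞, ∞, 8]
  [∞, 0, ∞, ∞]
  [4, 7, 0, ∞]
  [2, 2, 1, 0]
Closure =
  [0, 10, 9, 8]
  [∞, 0, ∞, ∞]
  [4, 7, 0, 12]
  [2, 2, 1, 0]

This is the Floyd-Warshall all-pairs shortest-path computation. For each intermediate vertex k = 0, 1, …, 3, update dist[i][j] ← min(dist[i][j], dist[i][k] + dist[k][j]). The final matrix gives, for each (i, j), the minimum total weight of any directed path from i to j (possibly empty when i = j).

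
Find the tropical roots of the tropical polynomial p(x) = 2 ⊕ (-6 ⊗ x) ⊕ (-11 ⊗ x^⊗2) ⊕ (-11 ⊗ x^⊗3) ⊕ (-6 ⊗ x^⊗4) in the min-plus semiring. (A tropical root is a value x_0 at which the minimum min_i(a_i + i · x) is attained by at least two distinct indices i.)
Roots: {-5, 0, 5, 8}

Each tropical root is a break point of the lower envelope of the lines y = a_i + i · x (there are 5 lines, with slopes 0, 1, ..., 4). Only the lines that attain the minimum somewhere contribute to roots; other lines are dominated. Here the surviving (envelope) indices are i = 4, i = 3, i = 2, i = 1, i = 0.
Intersections between consecutive envelope lines give the roots: for adjacent envelope indices i < j the intersection is x = (a_i − a_j) / (j − i). Reading off the sorted break points: {-5, 0, 5, 8}.
Verification: at each break x_0, at least two indices attain the minimum of min_i(a_i + i · x_0).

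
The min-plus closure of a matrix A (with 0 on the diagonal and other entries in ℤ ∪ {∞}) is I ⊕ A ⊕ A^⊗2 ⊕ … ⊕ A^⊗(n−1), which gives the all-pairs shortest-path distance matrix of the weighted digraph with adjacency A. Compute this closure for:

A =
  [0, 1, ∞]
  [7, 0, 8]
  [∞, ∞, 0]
Closure =
  [0, 1, 9]
  [7, 0, 8]
  [∞, ∞, 0]

This is the Floyd-Warshall all-pairs shortest-path computation. For each intermediate vertex k = 0, 1, …, 2, update dist[i][j] ← min(dist[i][j], dist[i][k] + dist[k][j]). The final matrix gives, for each (i, j), the minimum total weight of any directed path from i to j (possibly empty when i = j).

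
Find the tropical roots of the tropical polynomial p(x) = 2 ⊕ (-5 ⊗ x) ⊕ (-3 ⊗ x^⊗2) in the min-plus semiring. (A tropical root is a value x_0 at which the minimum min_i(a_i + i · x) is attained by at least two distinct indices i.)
Roots: {-2, 7}

Each tropical root is a break point of the lower envelope of the lines y = a_i + i · x (there are 3 lines, with slopes 0, 1, ..., 2). Only the lines that attain the minimum somewhere contribute to roots; other lines are dominated. Here the surviving (envelope) indices are i = 2, i = 1, i = 0.
Intersections between consecutive envelope lines give the roots: for adjacent envelope indices i < j the intersection is x = (a_i − a_j) / (j − i). Reading off the sorted break points: {-2, 7}.
Verification: at each break x_0, at least two indices attain the minimum of min_i(a_i + i · x_0).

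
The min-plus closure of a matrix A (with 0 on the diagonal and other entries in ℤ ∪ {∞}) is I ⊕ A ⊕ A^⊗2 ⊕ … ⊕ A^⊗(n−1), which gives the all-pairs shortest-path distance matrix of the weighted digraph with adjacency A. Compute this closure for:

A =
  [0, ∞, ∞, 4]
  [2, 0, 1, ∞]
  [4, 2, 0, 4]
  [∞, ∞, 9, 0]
Closure =
  [0, 15, 13, 4]
  [2, 0, 1, 5]
  [4, 2, 0, 4]
  [13, 11, 9, 0]

This is the Floyd-Warshall all-pairs shortest-path computation. For each intermediate vertex k = 0, 1, …, 3, update dist[i][j] ← min(dist[i][j], dist[i][k] + dist[k][j]). The final matrix gives, for each (i, j), the minimum total weight of any directed path from i to j (possibly empty when i = j).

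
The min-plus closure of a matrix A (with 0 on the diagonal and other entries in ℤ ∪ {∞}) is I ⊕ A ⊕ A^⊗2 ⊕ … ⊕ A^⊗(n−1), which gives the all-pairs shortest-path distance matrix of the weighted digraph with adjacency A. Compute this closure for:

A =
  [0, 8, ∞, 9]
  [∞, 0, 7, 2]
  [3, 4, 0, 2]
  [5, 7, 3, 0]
Closure =
  [0, 8, 12, 9]
  [7, 0, 5, 2]
  [3, 4, 0, 2]
  [5, 7, 3, 0]

This is the Floyd-Warshall all-pairs shortest-path computation. For each intermediate vertex k = 0, 1, …, 3, update dist[i][j] ← min(dist[i][j], dist[i][k] + dist[k][j]). The final matrix gives, for each (i, j), the minimum total weight of any directed path from i to j (possibly empty when i = j).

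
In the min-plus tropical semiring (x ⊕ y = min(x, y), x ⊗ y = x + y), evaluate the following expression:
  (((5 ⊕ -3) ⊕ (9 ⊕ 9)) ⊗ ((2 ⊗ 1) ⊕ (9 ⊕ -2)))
(((5 ⊕ -3) ⊕ (9 ⊕ 9)) ⊗ ((2 ⊗ 1) ⊕ (9 ⊕ -2))) = -5

Expand innermost to outermost. Recall ⊕ takes the minimum of its arguments and ⊗ takes their sum. Working out the expression (((5 ⊕ -3) ⊕ (9 ⊕ 9)) ⊗ ((2 ⊗ 1) ⊕ (9 ⊕ -2))) gives -5.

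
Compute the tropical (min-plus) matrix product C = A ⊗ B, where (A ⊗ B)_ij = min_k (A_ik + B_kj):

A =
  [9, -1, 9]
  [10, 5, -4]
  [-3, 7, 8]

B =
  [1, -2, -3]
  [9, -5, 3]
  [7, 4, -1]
A ⊗ B =
  [8, -6, 2]
  [3, 0, -5]
  [-2, -5, -6]

Apply the min-plus product entry-by-entry:
  C[0][0] = min over k of (A[0][0] + B[0][0] = 9 + 1 = 10, A[0][1] + B[1][0] = -1 + 9 = 8, A[0][2] + B[2][0] = 9 + 7 = 16) = 8 (attained at k = 1)
  C[0][1] = min over k of (A[0][0] + B[0][1] = 9 + -2 = 7, A[0][1] + B[1][1] = -1 + -5 = -6, A[0][2] + B[2][1] = 9 + 4 = 13) = -6 (attained at k = 1)
  C[0][2] = min over k of (A[0][0] + B[0][2] = 9 + -3 = 6, A[0][1] + B[1][2] = -1 + 3 = 2, A[0][2] + B[2][2] = 9 + -1 = 8) = 2 (attained at k = 1)
  C[1][0] = min over k of (A[1][0] + B[0][0] = 10 + 1 = 11, A[1][1] + B[1][0] = 5 + 9 = 14, A[1][2] + B[2][0] = -4 + 7 = 3) = 3 (attained at k = 2)
  C[1][1] = min over k of (A[1][0] + B[0][1] = 10 + -2 = 8, A[1][1] + B[1][1] = 5 + -5 = 0, A[1][2] + B[2][1] = -4 + 4 = 0) = 0 (attained at k = 1)
  C[1][2] = min over k of (A[1][0] + B[0][2] = 10 + -3 = 7, A[1][1] + B[1][2] = 5 + 3 = 8, A[1][2] + B[2][2] = -4 + -1 = -5) = -5 (attained at k = 2)
  C[2][0] = min over k of (A[2][0] + B[0][0] = -3 + 1 = -2, A[2][1] + B[1][0] = 7 + 9 = 16, A[2][2] + B[2][0] = 8 + 7 = 15) = -2 (attained at k = 0)
  C[2][1] = min over k of (A[2][0] + B[0][1] = -3 + -2 = -5, A[2][1] + B[1][1] = 7 + -5 = 2, A[2][2] + B[2][1] = 8 + 4 = 12) = -5 (attained at k = 0)
  C[2][2] = min over k of (A[2][0] + B[0][2] = -3 + -3 = -6, A[2][1] + B[1][2] = 7 + 3 = 10, A[2][2] + B[2][2] = 8 + -1 = 7) = -6 (attained at k = 0)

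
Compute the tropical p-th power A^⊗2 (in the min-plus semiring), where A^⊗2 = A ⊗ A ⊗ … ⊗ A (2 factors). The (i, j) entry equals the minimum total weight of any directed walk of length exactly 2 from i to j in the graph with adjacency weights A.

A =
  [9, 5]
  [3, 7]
A^⊗2 =
  [8, 12]
  [10, 8]

Each entry (A^⊗2)_ij equals the minimum over all length-2 walks i = v_0 → v_1 → … → v_2 = j of Σ_t A[v_t][v_{t+1}]. For example, for (i, j) = (0, 1) we minimise over 2 possible intermediate vertex sequences; the minimum is 12, attained along the walk 0 → 1 → 1.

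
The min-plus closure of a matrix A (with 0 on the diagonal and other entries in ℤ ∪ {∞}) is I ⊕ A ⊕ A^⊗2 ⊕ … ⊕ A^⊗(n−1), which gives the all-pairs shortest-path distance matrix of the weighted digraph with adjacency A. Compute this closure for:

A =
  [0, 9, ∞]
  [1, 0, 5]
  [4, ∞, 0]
Closure =
  [0, 9, 14]
  [1, 0, 5]
  [4, 13, 0]

This is the Floyd-Warshall all-pairs shortest-path computation. For each intermediate vertex k = 0, 1, …, 2, update dist[i][j] ← min(dist[i][j], dist[i][k] + dist[k][j]). The final matrix gives, for each (i, j), the minimum total weight of any directed path from i to j (possibly empty when i = j).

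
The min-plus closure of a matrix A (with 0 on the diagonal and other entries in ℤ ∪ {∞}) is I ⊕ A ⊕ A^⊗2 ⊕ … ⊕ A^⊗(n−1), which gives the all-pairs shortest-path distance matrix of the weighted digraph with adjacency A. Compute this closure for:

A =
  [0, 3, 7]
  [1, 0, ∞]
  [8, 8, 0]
Closure =
  [0, 3, 7]
  [1, 0, 8]
  [8, 8, 0]

This is the Floyd-Warshall all-pairs shortest-path computation. For each intermediate vertex k = 0, 1, …, 2, update dist[i][j] ← min(dist[i][j], dist[i][k] + dist[k][j]). The final matrix gives, for each (i, j), the minimum total weight of any directed path from i to j (possibly empty when i = j).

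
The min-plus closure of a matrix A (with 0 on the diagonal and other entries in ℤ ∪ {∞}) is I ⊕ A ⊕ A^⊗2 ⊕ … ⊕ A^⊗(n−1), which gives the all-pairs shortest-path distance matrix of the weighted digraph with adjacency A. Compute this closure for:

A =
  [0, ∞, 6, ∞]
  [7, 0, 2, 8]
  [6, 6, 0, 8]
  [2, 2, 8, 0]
Closure =
  [0, 12, 6, 14]
  [7, 0, 2, 8]
  [6, 6, 0, 8]
  [2, 2, 4, 0]

This is the Floyd-Warshall all-pairs shortest-path computation. For each intermediate vertex k = 0, 1, …, 3, update dist[i][j] ← min(dist[i][j], dist[i][k] + dist[k][j]). The final matrix gives, for each (i, j), the minimum total weight of any directed path from i to j (possibly empty when i = j).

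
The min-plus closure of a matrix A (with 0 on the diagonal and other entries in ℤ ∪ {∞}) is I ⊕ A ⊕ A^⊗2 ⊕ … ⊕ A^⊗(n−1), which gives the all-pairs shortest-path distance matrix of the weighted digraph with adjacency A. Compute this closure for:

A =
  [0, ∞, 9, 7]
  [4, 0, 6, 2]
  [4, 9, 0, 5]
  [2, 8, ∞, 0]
Closure =
  [0, 15, 9, 7]
  [4, 0, 6, 2]
  [4, 9, 0, 5]
  [2, 8, 11, 0]

This is the Floyd-Warshall all-pairs shortest-path computation. For each intermediate vertex k = 0, 1, …, 3, update dist[i][j] ← min(dist[i][j], dist[i][k] + dist[k][j]). The final matrix gives, for each (i, j), the minimum total weight of any directed path from i to j (possibly empty when i = j).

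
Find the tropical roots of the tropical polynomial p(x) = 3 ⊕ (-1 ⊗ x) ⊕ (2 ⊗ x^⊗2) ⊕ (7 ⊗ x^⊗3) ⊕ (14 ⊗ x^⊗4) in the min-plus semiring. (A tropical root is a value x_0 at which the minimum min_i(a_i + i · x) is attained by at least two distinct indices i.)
Roots: {-7, -5, -3, 4}

Each tropical root is a break point of the lower envelope of the lines y = a_i + i · x (there are 5 lines, with slopes 0, 1, ..., 4). Only the lines that attain the minimum somewhere contribute to roots; other lines are dominated. Here the surviving (envelope) indices are i = 4, i = 3, i = 2, i = 1, i = 0.
Intersections between consecutive envelope lines give the roots: for adjacent envelope indices i < j the intersection is x = (a_i − a_j) / (j − i). Reading off the sorted break points: {-7, -5, -3, 4}.
Verification: at each break x_0, at least two indices attain the minimum of min_i(a_i + i · x_0).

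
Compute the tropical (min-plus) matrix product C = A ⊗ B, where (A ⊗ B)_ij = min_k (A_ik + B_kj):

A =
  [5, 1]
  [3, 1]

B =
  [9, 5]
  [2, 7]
A ⊗ B =
  [3, 8]
  [3, 8]

Apply the min-plus product entry-by-entry:
  C[0][0] = min over k of (A[0][0] + B[0][0] = 5 + 9 = 14, A[0][1] + B[1][0] = 1 + 2 = 3) = 3 (attained at k = 1)
  C[0][1] = min over k of (A[0][0] + B[0][1] = 5 + 5 = 10, A[0][1] + B[1][1] = 1 + 7 = 8) = 8 (attained at k = 1)
  C[1][0] = min over k of (A[1][0] + B[0][0] = 3 + 9 = 12, A[1][1] + B[1][0] = 1 + 2 = 3) = 3 (attained at k = 1)
  C[1][1] = min over k of (A[1][0] + B[0][1] = 3 + 5 = 8, A[1][1] + B[1][1] = 1 + 7 = 8) = 8 (attained at k = 0)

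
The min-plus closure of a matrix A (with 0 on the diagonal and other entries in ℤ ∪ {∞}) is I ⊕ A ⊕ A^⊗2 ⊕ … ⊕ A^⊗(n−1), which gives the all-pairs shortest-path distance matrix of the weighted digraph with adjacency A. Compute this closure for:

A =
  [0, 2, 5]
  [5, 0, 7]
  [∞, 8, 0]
Closure =
  [0, 2, 5]
  [5, 0, 7]
  [13, 8, 0]

This is the Floyd-Warshall all-pairs shortest-path computation. For each intermediate vertex k = 0, 1, …, 2, update dist[i][j] ← min(dist[i][j], dist[i][k] + dist[k][j]). The final matrix gives, for each (i, j), the minimum total weight of any directed path from i to j (possibly empty when i = j).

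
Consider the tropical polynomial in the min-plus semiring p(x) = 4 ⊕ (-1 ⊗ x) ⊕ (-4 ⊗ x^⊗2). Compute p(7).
p(7) = 4

A tropical monomial a ⊗ x^⊗i evaluates to a + i · x. Evaluating each term at x = 7:
  Term 0 contributes 4 + 0 · 7 = 4
  Term 1 contributes -1 + 1 · 7 = 6
  Term 2 contributes -4 + 2 · 7 = 10
p(7) = ⊕ of these = min[4, 6, 10] = 4.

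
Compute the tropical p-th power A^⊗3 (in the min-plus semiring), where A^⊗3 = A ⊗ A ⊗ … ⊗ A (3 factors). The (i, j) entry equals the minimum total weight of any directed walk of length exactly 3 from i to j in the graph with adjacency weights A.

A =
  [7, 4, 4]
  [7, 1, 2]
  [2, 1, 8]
A^⊗3 =
  [8, 6, 7]
  [5, 3, 4]
  [5, 3, 4]

Each entry (A^⊗3)_ij equals the minimum over all length-3 walks i = v_0 → v_1 → … → v_3 = j of Σ_t A[v_t][v_{t+1}]. For example, for (i, j) = (0, 2) we minimise over 9 possible intermediate vertex sequences; the minimum is 7, attained along the walk 0 → 1 → 1 → 2.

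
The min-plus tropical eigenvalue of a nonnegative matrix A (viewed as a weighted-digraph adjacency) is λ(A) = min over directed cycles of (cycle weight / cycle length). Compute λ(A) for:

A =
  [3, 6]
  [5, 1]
λ(A) = 1

Enumerate directed cycles and compute their means (weight / length). Sample:
  cycle 0 → 0: weight = 3, length = 1, mean = 3/1 ≈ 3.000
  cycle 1 → 1: weight = 1, length = 1, mean = 1/1 ≈ 1.000
  cycle 0 → 1 → 0: weight = 11, length = 2, mean = 11/2 ≈ 5.500
  cycle 1 → 0 → 1: weight = 11, length = 2, mean = 11/2 ≈ 5.500
Minimum mean = 1.000, attained e.g. along the cycle 1 → 1 with weight 1 and length 1. So λ(A) = 1/1 = 1.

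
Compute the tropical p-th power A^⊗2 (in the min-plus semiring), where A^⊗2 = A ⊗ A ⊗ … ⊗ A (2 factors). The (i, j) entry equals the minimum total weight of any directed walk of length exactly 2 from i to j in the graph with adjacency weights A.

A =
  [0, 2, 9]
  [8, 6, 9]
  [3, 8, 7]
A^⊗2 =
  [0, 2, 9]
  [8, 10, 15]
  [3, 5, 12]

Each entry (A^⊗2)_ij equals the minimum over all length-2 walks i = v_0 → v_1 → … → v_2 = j of Σ_t A[v_t][v_{t+1}]. For example, for (i, j) = (0, 2) we minimise over 3 possible intermediate vertex sequences; the minimum is 9, attained along the walk 0 → 0 → 2.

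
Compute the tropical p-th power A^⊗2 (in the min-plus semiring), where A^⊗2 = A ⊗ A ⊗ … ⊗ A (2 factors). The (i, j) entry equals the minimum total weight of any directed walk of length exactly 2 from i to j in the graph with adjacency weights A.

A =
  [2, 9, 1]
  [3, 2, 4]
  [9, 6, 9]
A^⊗2 =
  [4, 7, 3]
  [5, 4, 4]
  [9, 8, 10]

Each entry (A^⊗2)_ij equals the minimum over all length-2 walks i = v_0 → v_1 → … → v_2 = j of Σ_t A[v_t][v_{t+1}]. For example, for (i, j) = (0, 2) we minimise over 3 possible intermediate vertex sequences; the minimum is 3, attained along the walk 0 → 0 → 2.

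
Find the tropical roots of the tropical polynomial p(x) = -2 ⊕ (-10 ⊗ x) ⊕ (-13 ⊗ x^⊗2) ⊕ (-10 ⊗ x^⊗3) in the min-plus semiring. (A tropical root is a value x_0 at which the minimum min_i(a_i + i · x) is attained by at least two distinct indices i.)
Roots: {-3, 3, 8}

Each tropical root is a break point of the lower envelope of the lines y = a_i + i · x (there are 4 lines, with slopes 0, 1, ..., 3). Only the lines that attain the minimum somewhere contribute to roots; other lines are dominated. Here the surviving (envelope) indices are i = 3, i = 2, i = 1, i = 0.
Intersections between consecutive envelope lines give the roots: for adjacent envelope indices i < j the intersection is x = (a_i − a_j) / (j − i). Reading off the sorted break points: {-3, 3, 8}.
Verification: at each break x_0, at least two indices attain the minimum of min_i(a_i + i · x_0).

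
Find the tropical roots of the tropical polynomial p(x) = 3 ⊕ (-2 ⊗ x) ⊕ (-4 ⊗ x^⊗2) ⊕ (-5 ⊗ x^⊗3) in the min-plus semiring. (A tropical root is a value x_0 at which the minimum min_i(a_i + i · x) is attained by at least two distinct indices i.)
Roots: {1, 2, 5}

Each tropical root is a break point of the lower envelope of the lines y = a_i + i · x (there are 4 lines, with slopes 0, 1, ..., 3). Only the lines that attain the minimum somewhere contribute to roots; other lines are dominated. Here the surviving (envelope) indices are i = 3, i = 2, i = 1, i = 0.
Intersections between consecutive envelope lines give the roots: for adjacent envelope indices i < j the intersection is x = (a_i − a_j) / (j − i). Reading off the sorted break points: {1, 2, 5}.
Verification: at each break x_0, at least two indices attain the minimum of min_i(a_i + i · x_0).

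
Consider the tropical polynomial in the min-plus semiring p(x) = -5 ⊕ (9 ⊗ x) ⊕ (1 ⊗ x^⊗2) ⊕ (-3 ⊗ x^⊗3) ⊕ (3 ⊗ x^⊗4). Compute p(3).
p(3) = -5

A tropical monomial a ⊗ x^⊗i evaluates to a + i · x. Evaluating each term at x = 3:
  Term 0 contributes -5 + 0 · 3 = -5
  Term 1 contributes 9 + 1 · 3 = 12
  Term 2 contributes 1 + 2 · 3 = 7
  Term 3 contributes -3 + 3 · 3 = 6
  Term 4 contributes 3 + 4 · 3 = 15
p(3) = ⊕ of these = min[-5, 12, 7, 6, 15] = -5.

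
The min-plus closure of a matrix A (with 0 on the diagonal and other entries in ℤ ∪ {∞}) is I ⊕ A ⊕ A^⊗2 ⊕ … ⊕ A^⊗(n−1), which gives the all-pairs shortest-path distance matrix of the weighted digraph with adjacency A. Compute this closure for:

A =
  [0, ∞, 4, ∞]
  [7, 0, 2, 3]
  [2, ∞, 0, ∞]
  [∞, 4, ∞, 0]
Closure =
  [0, ∞, 4, ∞]
  [4, 0, 2, 3]
  [2, ∞, 0, ∞]
  [8, 4, 6, 0]

This is the Floyd-Warshall all-pairs shortest-path computation. For each intermediate vertex k = 0, 1, …, 3, update dist[i][j] ← min(dist[i][j], dist[i][k] + dist[k][j]). The final matrix gives, for each (i, j), the minimum total weight of any directed path from i to j (possibly empty when i = j).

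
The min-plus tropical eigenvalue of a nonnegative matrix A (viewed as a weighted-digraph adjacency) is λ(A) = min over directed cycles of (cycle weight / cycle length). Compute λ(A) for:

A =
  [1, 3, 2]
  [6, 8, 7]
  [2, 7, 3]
λ(A) = 1

Enumerate directed cycles and compute their means (weight / length). Sample:
  cycle 0 → 0: weight = 1, length = 1, mean = 1/1 ≈ 1.000
  cycle 1 → 1: weight = 8, length = 1, mean = 8/1 ≈ 8.000
  cycle 2 → 2: weight = 3, length = 1, mean = 3/1 ≈ 3.000
  cycle 0 → 1 → 0: weight = 9, length = 2, mean = 9/2 ≈ 4.500
  cycle 0 → 2 → 0: weight = 4, length = 2, mean = 4/2 ≈ 2.000
  cycle 1 → 0 → 1: weight = 9, length = 2, mean = 9/2 ≈ 4.500
Minimum mean = 1.000, attained e.g. along the cycle 0 → 0 with weight 1 and length 1. So λ(A) = 1/1 = 1.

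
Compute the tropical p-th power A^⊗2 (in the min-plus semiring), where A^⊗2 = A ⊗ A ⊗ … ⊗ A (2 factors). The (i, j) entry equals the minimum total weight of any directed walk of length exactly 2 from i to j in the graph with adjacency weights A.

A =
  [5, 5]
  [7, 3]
A^⊗2 =
  [10, 8]
  [10, 6]

Each entry (A^⊗2)_ij equals the minimum over all length-2 walks i = v_0 → v_1 → … → v_2 = j of Σ_t A[v_t][v_{t+1}]. For example, for (i, j) = (0, 1) we minimise over 2 possible intermediate vertex sequences; the minimum is 8, attained along the walk 0 → 1 → 1.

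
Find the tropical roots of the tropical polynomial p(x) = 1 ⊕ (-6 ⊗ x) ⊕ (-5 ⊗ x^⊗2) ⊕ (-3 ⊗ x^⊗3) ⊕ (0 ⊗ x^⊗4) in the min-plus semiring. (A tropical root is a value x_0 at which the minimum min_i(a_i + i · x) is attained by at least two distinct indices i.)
Roots: {-3, -2, -1, 7}

Each tropical root is a break point of the lower envelope of the lines y = a_i + i · x (there are 5 lines, with slopes 0, 1, ..., 4). Only the lines that attain the minimum somewhere contribute to roots; other lines are dominated. Here the surviving (envelope) indices are i = 4, i = 3, i = 2, i = 1, i = 0.
Intersections between consecutive envelope lines give the roots: for adjacent envelope indices i < j the intersection is x = (a_i − a_j) / (j − i). Reading off the sorted break points: {-3, -2, -1, 7}.
Verification: at each break x_0, at least two indices attain the minimum of min_i(a_i + i · x_0).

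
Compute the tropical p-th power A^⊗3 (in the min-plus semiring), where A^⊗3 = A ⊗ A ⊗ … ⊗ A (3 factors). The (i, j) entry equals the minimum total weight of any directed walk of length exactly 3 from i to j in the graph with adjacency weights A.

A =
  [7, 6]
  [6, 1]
A^⊗3 =
  [13, 8]
  [8, 3]

Each entry (A^⊗3)_ij equals the minimum over all length-3 walks i = v_0 → v_1 → … → v_3 = j of Σ_t A[v_t][v_{t+1}]. For example, for (i, j) = (0, 1) we minimise over 4 possible intermediate vertex sequences; the minimum is 8, attained along the walk 0 → 1 → 1 → 1.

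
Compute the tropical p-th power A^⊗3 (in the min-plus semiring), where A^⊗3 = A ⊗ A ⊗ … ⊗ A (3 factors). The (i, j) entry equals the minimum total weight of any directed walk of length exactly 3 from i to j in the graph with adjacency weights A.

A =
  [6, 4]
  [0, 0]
A^⊗3 =
  [4, 4]
  [0, 0]

Each entry (A^⊗3)_ij equals the minimum over all length-3 walks i = v_0 → v_1 → … → v_3 = j of Σ_t A[v_t][v_{t+1}]. For example, for (i, j) = (0, 1) we minimise over 4 possible intermediate vertex sequences; the minimum is 4, attained along the walk 0 → 1 → 1 → 1.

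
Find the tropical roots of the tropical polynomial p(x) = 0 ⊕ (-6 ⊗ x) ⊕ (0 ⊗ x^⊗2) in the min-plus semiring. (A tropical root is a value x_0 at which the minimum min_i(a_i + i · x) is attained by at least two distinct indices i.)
Roots: {-6, 6}

Each tropical root is a break point of the lower envelope of the lines y = a_i + i · x (there are 3 lines, with slopes 0, 1, ..., 2). Only the lines that attain the minimum somewhere contribute to roots; other lines are dominated. Here the surviving (envelope) indices are i = 2, i = 1, i = 0.
Intersections between consecutive envelope lines give the roots: for adjacent envelope indices i < j the intersection is x = (a_i − a_j) / (j − i). Reading off the sorted break points: {-6, 6}.
Verification: at each break x_0, at least two indices attain the minimum of min_i(a_i + i · x_0).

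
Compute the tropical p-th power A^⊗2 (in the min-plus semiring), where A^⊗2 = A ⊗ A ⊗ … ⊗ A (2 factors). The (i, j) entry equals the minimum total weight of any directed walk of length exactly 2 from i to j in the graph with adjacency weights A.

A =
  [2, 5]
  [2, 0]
A^⊗2 =
  [4, 5]
  [2, 0]

Each entry (A^⊗2)_ij equals the minimum over all length-2 walks i = v_0 → v_1 → … → v_2 = j of Σ_t A[v_t][v_{t+1}]. For example, for (i, j) = (0, 1) we minimise over 2 possible intermediate vertex sequences; the minimum is 5, attained along the walk 0 → 1 → 1.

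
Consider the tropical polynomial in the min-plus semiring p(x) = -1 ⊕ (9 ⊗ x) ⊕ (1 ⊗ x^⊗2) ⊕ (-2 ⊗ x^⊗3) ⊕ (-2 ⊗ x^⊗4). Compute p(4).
p(4) = -1

A tropical monomial a ⊗ x^⊗i evaluates to a + i · x. Evaluating each term at x = 4:
  Term 0 contributes -1 + 0 · 4 = -1
  Term 1 contributes 9 + 1 · 4 = 13
  Term 2 contributes 1 + 2 · 4 = 9
  Term 3 contributes -2 + 3 · 4 = 10
  Term 4 contributes -2 + 4 · 4 = 14
p(4) = ⊕ of these = min[-1, 13, 9, 10, 14] = -1.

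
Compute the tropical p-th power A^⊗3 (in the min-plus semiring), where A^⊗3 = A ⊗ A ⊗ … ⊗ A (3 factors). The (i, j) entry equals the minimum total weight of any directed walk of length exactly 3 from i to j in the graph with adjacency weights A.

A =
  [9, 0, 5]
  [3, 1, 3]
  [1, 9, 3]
A^⊗3 =
  [4, 2, 4]
  [5, 3, 5]
  [4, 2, 4]

Each entry (A^⊗3)_ij equals the minimum over all length-3 walks i = v_0 → v_1 → … → v_3 = j of Σ_t A[v_t][v_{t+1}]. For example, for (i, j) = (0, 2) we minimise over 9 possible intermediate vertex sequences; the minimum is 4, attained along the walk 0 → 1 → 1 → 2.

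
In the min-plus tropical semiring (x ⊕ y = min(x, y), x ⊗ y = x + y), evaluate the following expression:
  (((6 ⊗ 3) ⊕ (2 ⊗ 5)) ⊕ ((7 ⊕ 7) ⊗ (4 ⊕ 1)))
(((6 ⊗ 3) ⊕ (2 ⊗ 5)) ⊕ ((7 ⊕ 7) ⊗ (4 ⊕ 1))) = 7

Expand innermost to outermost. Recall ⊕ takes the minimum of its arguments and ⊗ takes their sum. Working out the expression (((6 ⊗ 3) ⊕ (2 ⊗ 5)) ⊕ ((7 ⊕ 7) ⊗ (4 ⊕ 1))) gives 7.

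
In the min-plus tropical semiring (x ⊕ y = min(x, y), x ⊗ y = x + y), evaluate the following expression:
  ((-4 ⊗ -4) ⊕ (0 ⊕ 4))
((-4 ⊗ -4) ⊕ (0 ⊕ 4)) = -8

Expand innermost to outermost. Recall ⊕ takes the minimum of its arguments and ⊗ takes their sum. Working out the expression ((-4 ⊗ -4) ⊕ (0 ⊕ 4)) gives -8.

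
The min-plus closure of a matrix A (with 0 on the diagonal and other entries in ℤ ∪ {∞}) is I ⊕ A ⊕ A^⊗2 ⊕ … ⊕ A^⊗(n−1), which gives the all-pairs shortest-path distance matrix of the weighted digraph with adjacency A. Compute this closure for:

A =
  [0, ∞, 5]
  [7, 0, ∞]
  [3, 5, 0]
Closure =
  [0, 10, 5]
  [7, 0, 12]
  [3, 5, 0]

This is the Floyd-Warshall all-pairs shortest-path computation. For each intermediate vertex k = 0, 1, …, 2, update dist[i][j] ← min(dist[i][j], dist[i][k] + dist[k][j]). The final matrix gives, for each (i, j), the minimum total weight of any directed path from i to j (possibly empty when i = j).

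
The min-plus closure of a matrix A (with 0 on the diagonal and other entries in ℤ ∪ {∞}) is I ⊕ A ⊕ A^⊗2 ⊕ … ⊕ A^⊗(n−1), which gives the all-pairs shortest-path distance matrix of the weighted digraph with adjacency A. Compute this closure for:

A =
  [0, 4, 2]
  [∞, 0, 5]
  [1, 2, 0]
Closure =
  [0, 4, 2]
  [6, 0, 5]
  [1, 2, 0]

This is the Floyd-Warshall all-pairs shortest-path computation. For each intermediate vertex k = 0, 1, …, 2, update dist[i][j] ← min(dist[i][j], dist[i][k] + dist[k][j]). The final matrix gives, for each (i, j), the minimum total weight of any directed path from i to j (possibly empty when i = j).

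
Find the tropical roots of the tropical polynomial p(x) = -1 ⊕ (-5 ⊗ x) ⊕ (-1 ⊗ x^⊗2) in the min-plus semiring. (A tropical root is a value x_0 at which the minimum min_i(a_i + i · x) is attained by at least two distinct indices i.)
Roots: {-4, 4}

Each tropical root is a break point of the lower envelope of the lines y = a_i + i · x (there are 3 lines, with slopes 0, 1, ..., 2). Only the lines that attain the minimum somewhere contribute to roots; other lines are dominated. Here the surviving (envelope) indices are i = 2, i = 1, i = 0.
Intersections between consecutive envelope lines give the roots: for adjacent envelope indices i < j the intersection is x = (a_i − a_j) / (j − i). Reading off the sorted break points: {-4, 4}.
Verification: at each break x_0, at least two indices attain the minimum of min_i(a_i + i · x_0).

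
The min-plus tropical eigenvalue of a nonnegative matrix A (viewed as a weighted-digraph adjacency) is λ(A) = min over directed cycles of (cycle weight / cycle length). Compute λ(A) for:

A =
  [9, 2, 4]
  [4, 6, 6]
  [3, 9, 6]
λ(A) = 3

Enumerate directed cycles and compute their means (weight / length). Sample:
  cycle 0 → 0: weight = 9, length = 1, mean = 9/1 ≈ 9.000
  cycle 1 → 1: weight = 6, length = 1, mean = 6/1 ≈ 6.000
  cycle 2 → 2: weight = 6, length = 1, mean = 6/1 ≈ 6.000
  cycle 0 → 1 → 0: weight = 6, length = 2, mean = 6/2 ≈ 3.000
  cycle 0 → 2 → 0: weight = 7, length = 2, mean = 7/2 ≈ 3.500
  cycle 1 → 0 → 1: weight = 6, length = 2, mean = 6/2 ≈ 3.000
Minimum mean = 3.000, attained e.g. along the cycle 0 → 1 → 0 with weight 6 and length 2. So λ(A) = 6/2 = 3.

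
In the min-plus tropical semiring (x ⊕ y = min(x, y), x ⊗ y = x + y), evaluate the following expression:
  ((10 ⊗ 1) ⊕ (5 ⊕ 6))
((10 ⊗ 1) ⊕ (5 ⊕ 6)) = 5

Expand innermost to outermost. Recall ⊕ takes the minimum of its arguments and ⊗ takes their sum. Working out the expression ((10 ⊗ 1) ⊕ (5 ⊕ 6)) gives 5.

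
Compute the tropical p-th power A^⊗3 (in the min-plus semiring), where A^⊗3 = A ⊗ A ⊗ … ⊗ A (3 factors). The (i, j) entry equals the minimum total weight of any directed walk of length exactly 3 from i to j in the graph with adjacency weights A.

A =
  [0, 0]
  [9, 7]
A^⊗3 =
  [0, 0]
  [9, 9]

Each entry (A^⊗3)_ij equals the minimum over all length-3 walks i = v_0 → v_1 → … → v_3 = j of Σ_t A[v_t][v_{t+1}]. For example, for (i, j) = (0, 1) we minimise over 4 possible intermediate vertex sequences; the minimum is 0, attained along the walk 0 → 0 → 0 → 1.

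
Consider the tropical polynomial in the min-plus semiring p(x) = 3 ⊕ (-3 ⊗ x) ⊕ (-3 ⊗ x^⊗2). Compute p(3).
p(3) = 0

A tropical monomial a ⊗ x^⊗i evaluates to a + i · x. Evaluating each term at x = 3:
  Term 0 contributes 3 + 0 · 3 = 3
  Term 1 contributes -3 + 1 · 3 = 0
  Term 2 contributes -3 + 2 · 3 = 3
p(3) = ⊕ of these = min[3, 0, 3] = 0.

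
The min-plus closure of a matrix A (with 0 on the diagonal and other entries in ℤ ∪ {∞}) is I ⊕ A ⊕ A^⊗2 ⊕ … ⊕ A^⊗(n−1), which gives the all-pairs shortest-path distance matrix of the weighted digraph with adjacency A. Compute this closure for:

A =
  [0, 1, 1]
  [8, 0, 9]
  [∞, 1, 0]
Closure =
  [0, 1, 1]
  [8, 0, 9]
  [9, 1, 0]

This is the Floyd-Warshall all-pairs shortest-path computation. For each intermediate vertex k = 0, 1, …, 2, update dist[i][j] ← min(dist[i][j], dist[i][k] + dist[k][j]). The final matrix gives, for each (i, j), the minimum total weight of any directed path from i to j (possibly empty when i = j).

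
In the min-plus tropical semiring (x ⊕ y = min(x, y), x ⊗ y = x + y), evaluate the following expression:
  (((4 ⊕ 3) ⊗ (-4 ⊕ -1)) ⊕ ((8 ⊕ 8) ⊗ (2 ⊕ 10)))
(((4 ⊕ 3) ⊗ (-4 ⊕ -1)) ⊕ ((8 ⊕ 8) ⊗ (2 ⊕ 10))) = -1

Expand innermost to outermost. Recall ⊕ takes the minimum of its arguments and ⊗ takes their sum. Working out the expression (((4 ⊕ 3) ⊗ (-4 ⊕ -1)) ⊕ ((8 ⊕ 8) ⊗ (2 ⊕ 10))) gives -1.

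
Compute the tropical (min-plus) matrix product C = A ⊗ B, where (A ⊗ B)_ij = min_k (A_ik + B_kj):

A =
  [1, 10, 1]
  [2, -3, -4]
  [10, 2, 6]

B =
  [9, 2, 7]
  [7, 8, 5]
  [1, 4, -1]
A ⊗ B =
  [2, 3, 0]
  [-3, 0, -5]
  [7, 10, 5]

Apply the min-plus product entry-by-entry:
  C[0][0] = min over k of (A[0][0] + B[0][0] = 1 + 9 = 10, A[0][1] + B[1][0] = 10 + 7 = 17, A[0][2] + B[2][0] = 1 + 1 = 2) = 2 (attained at k = 2)
  C[0][1] = min over k of (A[0][0] + B[0][1] = 1 + 2 = 3, A[0][1] + B[1][1] = 10 + 8 = 18, A[0][2] + B[2][1] = 1 + 4 = 5) = 3 (attained at k = 0)
  C[0][2] = min over k of (A[0][0] + B[0][2] = 1 + 7 = 8, A[0][1] + B[1][2] = 10 + 5 = 15, A[0][2] + B[2][2] = 1 + -1 = 0) = 0 (attained at k = 2)
  C[1][0] = min over k of (A[1][0] + B[0][0] = 2 + 9 = 11, A[1][1] + B[1][0] = -3 + 7 = 4, A[1][2] + B[2][0] = -4 + 1 = -3) = -3 (attained at k = 2)
  C[1][1] = min over k of (A[1][0] + B[0][1] = 2 + 2 = 4, A[1][1] + B[1][1] = -3 + 8 = 5, A[1][2] + B[2][1] = -4 + 4 = 0) = 0 (attained at k = 2)
  C[1][2] = min over k of (A[1][0] + B[0][2] = 2 + 7 = 9, A[1][1] + B[1][2] = -3 + 5 = 2, A[1][2] + B[2][2] = -4 + -1 = -5) = -5 (attained at k = 2)
  C[2][0] = min over k of (A[2][0] + B[0][0] = 10 + 9 = 19, A[2][1] + B[1][0] = 2 + 7 = 9, A[2][2] + B[2][0] = 6 + 1 = 7) = 7 (attained at k = 2)
  C[2][1] = min over k of (A[2][0] + B[0][1] = 10 + 2 = 12, A[2][1] + B[1][1] = 2 + 8 = 10, A[2][2] + B[2][1] = 6 + 4 = 10) = 10 (attained at k = 1)
  C[2][2] = min over k of (A[2][0] + B[0][2] = 10 + 7 = 17, A[2][1] + B[1][2] = 2 + 5 = 7, A[2][2] + B[2][2] = 6 + -1 = 5) = 5 (attained at k = 2)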